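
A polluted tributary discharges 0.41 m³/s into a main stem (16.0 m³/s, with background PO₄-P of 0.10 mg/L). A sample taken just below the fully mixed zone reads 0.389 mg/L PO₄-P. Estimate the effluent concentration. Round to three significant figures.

11.7 mg/L

Mass balance: 16.00·0.1000 + 0.4100·Cₑ = 16.41·0.3890
→ Cₑ = (16.41·0.3890 − 16.00·0.1000) / 0.4100 = 11.67 mg/L.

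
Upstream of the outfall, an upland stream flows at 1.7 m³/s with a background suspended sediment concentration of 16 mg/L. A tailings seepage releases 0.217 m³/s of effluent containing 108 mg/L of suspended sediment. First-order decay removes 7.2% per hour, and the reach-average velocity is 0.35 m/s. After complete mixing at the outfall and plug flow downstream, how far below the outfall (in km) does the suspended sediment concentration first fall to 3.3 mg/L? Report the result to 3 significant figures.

35.1 km

After mixing, C = (1.700·16.00 + 0.2170·108.0) / 1.917 = 50.64/1.917 = 26.41 mg/L.
7.2%/h lost → k = −ln(1 − 0.072) = 0.07472 h⁻¹.
Set 26.41·exp(−k·t) = 3.3 → t = ln(26.41/3.3)/k = 100200 s = 27.84 h.
Distance = v·t = 0.35·100200 = 35070 m = 35.07 km.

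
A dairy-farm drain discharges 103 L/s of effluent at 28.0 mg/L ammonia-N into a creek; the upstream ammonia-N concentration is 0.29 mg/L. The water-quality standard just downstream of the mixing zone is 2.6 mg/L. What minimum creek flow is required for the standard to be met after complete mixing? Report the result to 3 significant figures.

1130 L/s

Set C_mix = 2.6: (Q·0.2900 + 103.0·28.00) / (Q + 103.0) = 2.6
→ Q = 103.0·(28.00 − 2.6)/(2.6 − 0.2900) = 1133 L/s.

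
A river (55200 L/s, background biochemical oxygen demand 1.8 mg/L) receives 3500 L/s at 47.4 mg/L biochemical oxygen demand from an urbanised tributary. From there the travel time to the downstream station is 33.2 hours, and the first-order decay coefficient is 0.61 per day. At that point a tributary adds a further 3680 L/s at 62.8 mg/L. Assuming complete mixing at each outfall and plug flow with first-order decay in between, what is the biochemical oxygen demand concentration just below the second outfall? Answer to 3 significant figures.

5.53 mg/L

Flow-weighted average: C = (55200·1.800 + 3500·47.40) / 58700 = 265300/58700 = 4.519 mg/L; combined flow 58700 L/s.
First-order decay: C = 4.519·exp(−k·t) = 4.519·0.4301 = 1.943 mg/L.
Second outfall: C = (58700·1.943 + 3680·62.80)/62380 = 5.534 mg/L.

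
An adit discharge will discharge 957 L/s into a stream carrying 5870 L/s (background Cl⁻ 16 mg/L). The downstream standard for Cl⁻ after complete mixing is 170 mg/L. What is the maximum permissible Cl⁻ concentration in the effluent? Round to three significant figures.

1110 mg/L

At the limit, (Qr·Cr + Qe·Cₑ)/(Qr + Qe) = 170:
Cₑ = (6827·170 − 5870·16.00) / 957.0 = 1115 mg/L.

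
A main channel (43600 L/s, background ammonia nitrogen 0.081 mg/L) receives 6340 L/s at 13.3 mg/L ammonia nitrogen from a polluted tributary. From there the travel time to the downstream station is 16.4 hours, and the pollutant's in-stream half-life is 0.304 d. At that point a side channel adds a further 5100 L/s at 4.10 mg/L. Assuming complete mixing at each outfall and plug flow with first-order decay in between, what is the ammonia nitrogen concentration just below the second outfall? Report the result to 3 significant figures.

0.716 mg/L

Mass balance: C = (43600·0.08100 + 6340·13.30) / 49940 = 87850/49940 = 1.759 mg/L; combined flow 49940 L/s.
Half-life 0.304 d → k = ln 2 / 0.304 = 2.280 d⁻¹.
First-order decay: C = 1.759·exp(−k·t) = 1.759·0.2105 = 0.3704 mg/L.
At the second outfall, C = (49940·0.3704 + 5100·4.100) / (49940 + 5100) = 0.7160 mg/L.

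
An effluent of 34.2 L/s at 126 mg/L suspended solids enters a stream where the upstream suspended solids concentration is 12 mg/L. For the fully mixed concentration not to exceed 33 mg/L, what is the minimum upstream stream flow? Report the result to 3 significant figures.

Set C_mix = 33: (Q·12.00 + 34.20·126.0) / (Q + 34.20) = 33
→ Q = 34.20·(126.0 − 33)/(33 − 12.00) = 151.5 L/s.

151 L/s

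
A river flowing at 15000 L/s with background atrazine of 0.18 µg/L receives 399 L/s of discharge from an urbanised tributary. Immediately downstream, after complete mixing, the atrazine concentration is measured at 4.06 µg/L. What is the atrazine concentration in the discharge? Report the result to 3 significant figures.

150 µg/L

Mass balance: 15000·0.1800 + 399.0·Cₑ = 15400·4.060
→ Cₑ = (15400·4.060 − 15000·0.1800) / 399.0 = 149.9 µg/L.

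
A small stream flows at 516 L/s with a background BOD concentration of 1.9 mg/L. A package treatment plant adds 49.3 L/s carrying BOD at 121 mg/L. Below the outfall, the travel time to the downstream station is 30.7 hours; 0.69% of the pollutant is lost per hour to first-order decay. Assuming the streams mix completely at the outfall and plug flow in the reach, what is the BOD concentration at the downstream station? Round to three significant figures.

9.93 mg/L

Mixed concentration C = ΣQC/ΣQ = (516.0·1.900 + 49.30·121.0) / 565.3 = 6946/565.3 = 12.29 mg/L.
0.69%/h lost → k = −ln(1 − 0.0069) = 0.006924 h⁻¹.
First-order decay: C = 12.29·exp(−k·t) = 12.29·0.8085 = 9.934 mg/L.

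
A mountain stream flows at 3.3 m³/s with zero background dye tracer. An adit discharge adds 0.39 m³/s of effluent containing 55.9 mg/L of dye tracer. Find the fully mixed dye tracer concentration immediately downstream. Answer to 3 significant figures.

After mixing, C = (3.300·0 + 0.3900·55.90) / 3.690 = 21.80/3.690 = 5.908 mg/L.

5.91 mg/L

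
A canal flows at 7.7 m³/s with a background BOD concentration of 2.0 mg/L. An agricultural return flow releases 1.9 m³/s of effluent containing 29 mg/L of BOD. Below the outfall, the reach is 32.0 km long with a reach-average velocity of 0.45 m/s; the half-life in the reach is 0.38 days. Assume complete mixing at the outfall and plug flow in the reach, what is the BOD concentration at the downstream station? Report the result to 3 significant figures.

1.64 mg/L

Flow-weighted average: C = (7.700·2.000 + 1.900·29.00) / 9.600 = 70.50/9.600 = 7.344 mg/L.
Travel time t = 32.0·1000 / 0.45 = 71110 s = 19.75 h.
Half-life 0.38 d → k = ln 2 / 0.38 = 1.824 d⁻¹.
Decay over the reach: 7.344·exp(−kt) = 7.344·0.2228 = 1.636 mg/L.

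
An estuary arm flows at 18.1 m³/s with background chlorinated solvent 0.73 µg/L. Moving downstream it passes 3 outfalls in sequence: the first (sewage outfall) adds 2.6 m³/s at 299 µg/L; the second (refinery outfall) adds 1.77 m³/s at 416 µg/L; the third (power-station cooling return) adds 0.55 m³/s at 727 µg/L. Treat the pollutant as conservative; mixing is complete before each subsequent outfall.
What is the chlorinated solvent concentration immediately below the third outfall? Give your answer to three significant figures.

Outfall 1: combined Q = 20.70 m³/s; C = (18.10·0.7300 + 2.600·299.0)/20.70 = 38.19 µg/L.
Outfall 2: combined Q = 22.47 m³/s; C = (20.70·38.19 + 1.770·416.0)/22.47 = 67.95 µg/L.
Outfall 3: combined Q = 23.02 m³/s; C = (22.47·67.95 + 0.5500·727.0)/23.02 = 83.70 µg/L.

83.7 µg/L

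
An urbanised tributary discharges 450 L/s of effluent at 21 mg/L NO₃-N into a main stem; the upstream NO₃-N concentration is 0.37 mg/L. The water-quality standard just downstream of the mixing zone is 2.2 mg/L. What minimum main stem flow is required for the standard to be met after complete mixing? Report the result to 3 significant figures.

4620 L/s

Set C_mix = 2.2: (Q·0.3700 + 450.0·21.00) / (Q + 450.0) = 2.2
→ Q = 450.0·(21.00 − 2.2)/(2.2 − 0.3700) = 4623 L/s.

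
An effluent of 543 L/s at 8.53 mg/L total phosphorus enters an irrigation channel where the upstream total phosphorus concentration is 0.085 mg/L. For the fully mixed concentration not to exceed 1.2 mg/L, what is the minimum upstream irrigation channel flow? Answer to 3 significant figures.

Set C_mix = 1.2: (Q·0.08500 + 543.0·8.530) / (Q + 543.0) = 1.2
→ Q = 543.0·(8.530 − 1.2)/(1.2 − 0.08500) = 3570 L/s.

3570 L/s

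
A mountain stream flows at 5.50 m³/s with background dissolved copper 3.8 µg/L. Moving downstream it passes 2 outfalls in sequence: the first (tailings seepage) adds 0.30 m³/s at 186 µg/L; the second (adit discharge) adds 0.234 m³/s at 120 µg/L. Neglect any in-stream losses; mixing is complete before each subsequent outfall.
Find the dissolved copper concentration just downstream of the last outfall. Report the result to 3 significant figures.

17.4 µg/L

After outfall 1: Q = 5.500 + 0.3000 = 5.800 m³/s; C = (5.500·3.800 + 0.3000·186.0)/5.800 = 13.22 µg/L.
After outfall 2: Q = 5.800 + 0.2340 = 6.034 m³/s; C = (5.800·13.22 + 0.2340·120.0)/6.034 = 17.36 µg/L.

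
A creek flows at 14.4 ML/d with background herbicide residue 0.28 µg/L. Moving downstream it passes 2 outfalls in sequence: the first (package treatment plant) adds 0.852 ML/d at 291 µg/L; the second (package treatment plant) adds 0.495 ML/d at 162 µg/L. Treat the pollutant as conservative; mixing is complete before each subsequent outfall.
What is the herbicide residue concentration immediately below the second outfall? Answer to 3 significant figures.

Outfall 1: combined Q = 15.25 ML/d; C = (14.40·0.2800 + 0.8520·291.0)/15.25 = 16.52 µg/L.
Outfall 2: combined Q = 15.75 ML/d; C = (15.25·16.52 + 0.4950·162.0)/15.75 = 21.09 µg/L.

21.1 µg/L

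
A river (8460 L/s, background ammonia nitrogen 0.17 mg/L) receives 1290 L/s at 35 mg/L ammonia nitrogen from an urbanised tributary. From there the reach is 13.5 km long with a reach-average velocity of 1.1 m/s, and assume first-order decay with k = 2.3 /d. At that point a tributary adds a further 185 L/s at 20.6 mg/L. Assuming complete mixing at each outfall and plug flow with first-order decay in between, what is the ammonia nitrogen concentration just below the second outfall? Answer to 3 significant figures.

Mixed concentration C = ΣQC/ΣQ = (8460·0.1700 + 1290·35.00) / 9750 = 46590/9750 = 4.778 mg/L; combined flow 9750 L/s.
Travel time t = 13.5·1000 / 1.1 = 12270 s = 3.409 h.
First-order decay: C = 4.778·exp(−k·t) = 4.778·0.7213 = 3.447 mg/L.
At the second outfall, C = (9750·3.447 + 185.0·20.60) / (9750 + 185.0) = 3.766 mg/L.

3.77 mg/L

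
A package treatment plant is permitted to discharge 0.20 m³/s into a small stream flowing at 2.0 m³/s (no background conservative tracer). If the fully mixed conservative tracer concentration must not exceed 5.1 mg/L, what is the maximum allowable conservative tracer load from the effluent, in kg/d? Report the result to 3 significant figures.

969 kg/d

Mass balance at the limit: 2.000·0 + 0.2000·Cₑ = 2.200·5.1 → Cₑ = 56.10 mg/L.
Load = 0.2000 m³/s × 56.10 g/m³ × 86 400 s/d = 969.4 kg/d.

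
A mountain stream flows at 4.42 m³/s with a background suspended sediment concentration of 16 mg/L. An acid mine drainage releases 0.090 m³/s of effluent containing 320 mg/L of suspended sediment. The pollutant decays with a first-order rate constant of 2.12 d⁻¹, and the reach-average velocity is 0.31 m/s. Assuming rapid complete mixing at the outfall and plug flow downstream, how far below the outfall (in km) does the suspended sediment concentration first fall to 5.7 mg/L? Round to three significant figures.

17.1 km

Conservation of mass: C = (4.420·16.00 + 0.09000·320.0) / 4.510 = 99.52/4.510 = 22.07 mg/L.
Set 22.07·exp(−k·t) = 5.7 → t = ln(22.07/5.7)/k = 55170 s = 15.32 h.
Distance = v·t = 0.31·55170 = 17100 m = 17.10 km.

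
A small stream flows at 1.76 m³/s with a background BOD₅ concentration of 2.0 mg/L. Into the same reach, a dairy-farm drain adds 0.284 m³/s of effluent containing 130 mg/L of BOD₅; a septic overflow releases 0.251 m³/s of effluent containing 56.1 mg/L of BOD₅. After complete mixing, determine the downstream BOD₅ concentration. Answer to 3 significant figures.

After mixing, C = (1.760·2.000 + 0.2840·130.0 + 0.2510·56.10) / 2.295 = 54.52/2.295 = 23.76 mg/L.

23.8 mg/L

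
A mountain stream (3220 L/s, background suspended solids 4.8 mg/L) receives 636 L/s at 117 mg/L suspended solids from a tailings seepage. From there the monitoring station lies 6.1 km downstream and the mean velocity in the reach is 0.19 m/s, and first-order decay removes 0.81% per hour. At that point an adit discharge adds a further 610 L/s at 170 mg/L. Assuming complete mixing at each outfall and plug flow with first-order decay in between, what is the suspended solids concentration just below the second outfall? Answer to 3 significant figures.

Mass balance: C = (3220·4.800 + 636.0·117.0) / 3856 = 89870/3856 = 23.31 mg/L; combined flow 3856 L/s.
Travel time t = 6.1·1000 / 0.19 = 32110 s = 8.918 h.
0.81%/h lost → k = −ln(1 − 0.0081) = 0.008133 h⁻¹.
Decay over the reach: 23.31·exp(−kt) = 23.31·0.9300 = 21.68 mg/L.
Second outfall: C = (3856·21.68 + 610.0·170.0)/4466 = 41.93 mg/L.

41.9 mg/L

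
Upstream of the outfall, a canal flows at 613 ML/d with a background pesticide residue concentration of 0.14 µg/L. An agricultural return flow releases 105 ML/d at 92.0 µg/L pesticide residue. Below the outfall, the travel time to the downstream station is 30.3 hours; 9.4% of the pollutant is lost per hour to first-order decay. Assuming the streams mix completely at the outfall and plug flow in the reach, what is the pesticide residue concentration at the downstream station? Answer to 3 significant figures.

0.682 µg/L

Flow-weighted average: C = (613.0·0.1400 + 105.0·92.00) / 718.0 = 9746/718.0 = 13.57 µg/L.
9.4%/h lost → k = −ln(1 − 0.094) = 0.09872 h⁻¹.
After decay, C = 13.57 × e^(−kt) = 13.57 × 0.05023 = 0.6818 µg/L.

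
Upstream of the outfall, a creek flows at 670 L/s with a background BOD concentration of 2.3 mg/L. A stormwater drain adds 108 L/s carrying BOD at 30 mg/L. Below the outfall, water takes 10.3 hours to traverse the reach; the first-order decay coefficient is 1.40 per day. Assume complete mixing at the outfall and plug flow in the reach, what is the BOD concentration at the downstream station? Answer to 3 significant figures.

After mixing, C = (670.0·2.300 + 108.0·30.00) / 778.0 = 4781/778.0 = 6.145 mg/L.
First-order decay: C = 6.145·exp(−k·t) = 6.145·0.5484 = 3.370 mg/L.

3.37 mg/L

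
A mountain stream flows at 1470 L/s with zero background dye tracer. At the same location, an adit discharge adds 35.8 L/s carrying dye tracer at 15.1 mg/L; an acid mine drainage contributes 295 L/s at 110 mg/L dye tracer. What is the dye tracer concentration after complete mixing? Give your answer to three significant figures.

Conservation of mass: C = (1470·0 + 35.80·15.10 + 295.0·110.0) / 1801 = 32990/1801 = 18.32 mg/L.

18.3 mg/L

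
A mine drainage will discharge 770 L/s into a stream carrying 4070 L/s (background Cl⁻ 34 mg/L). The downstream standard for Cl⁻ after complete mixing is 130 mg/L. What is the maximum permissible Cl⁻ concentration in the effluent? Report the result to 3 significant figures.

At the limit, (Qr·Cr + Qe·Cₑ)/(Qr + Qe) = 130:
Cₑ = (4840·130 − 4070·34.00) / 770.0 = 637.4 mg/L.

637 mg/L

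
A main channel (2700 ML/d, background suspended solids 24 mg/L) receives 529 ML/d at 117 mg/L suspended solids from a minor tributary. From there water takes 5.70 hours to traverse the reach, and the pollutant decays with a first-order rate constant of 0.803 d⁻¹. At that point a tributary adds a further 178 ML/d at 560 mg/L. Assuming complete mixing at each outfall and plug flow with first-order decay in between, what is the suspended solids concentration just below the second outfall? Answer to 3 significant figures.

Mass balance: C = (2700·24.00 + 529.0·117.0) / 3229 = 126700/3229 = 39.24 mg/L; combined flow 3229 ML/d.
Decay over the reach: 39.24·exp(−kt) = 39.24·0.8264 = 32.42 mg/L.
Second outfall: C = (3229·32.42 + 178.0·560.0)/3407 = 59.99 mg/L.

60.0 mg/L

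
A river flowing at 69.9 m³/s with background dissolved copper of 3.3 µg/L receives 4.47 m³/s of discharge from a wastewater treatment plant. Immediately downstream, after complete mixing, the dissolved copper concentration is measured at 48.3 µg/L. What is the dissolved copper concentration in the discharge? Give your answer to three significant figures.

Mass balance: 69.90·3.300 + 4.470·Cₑ = 74.37·48.30
→ Cₑ = (74.37·48.30 − 69.90·3.300) / 4.470 = 752.0 µg/L.

752 µg/L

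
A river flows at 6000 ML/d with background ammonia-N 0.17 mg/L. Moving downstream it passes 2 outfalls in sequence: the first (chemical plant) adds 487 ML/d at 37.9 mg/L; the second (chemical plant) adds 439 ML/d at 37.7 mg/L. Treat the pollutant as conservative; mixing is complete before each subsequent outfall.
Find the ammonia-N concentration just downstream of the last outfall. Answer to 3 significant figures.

Outfall 1: combined Q = 6487 ML/d; C = (6000·0.1700 + 487.0·37.90)/6487 = 3.003 mg/L.
Outfall 2: combined Q = 6926 ML/d; C = (6487·3.003 + 439.0·37.70)/6926 = 5.202 mg/L.

5.20 mg/L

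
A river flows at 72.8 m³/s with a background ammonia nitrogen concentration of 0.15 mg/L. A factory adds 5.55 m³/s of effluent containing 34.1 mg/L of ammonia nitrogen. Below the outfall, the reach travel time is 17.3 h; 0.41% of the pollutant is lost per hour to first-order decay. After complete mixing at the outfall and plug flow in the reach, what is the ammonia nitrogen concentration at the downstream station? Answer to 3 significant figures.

Conservation of mass: C = (72.80·0.1500 + 5.550·34.10) / 78.35 = 200.2/78.35 = 2.555 mg/L.
0.41%/h lost → k = −ln(1 − 0.0041) = 0.004108 h⁻¹.
After decay, C = 2.555 × e^(−kt) = 2.555 × 0.9314 = 2.380 mg/L.

2.38 mg/L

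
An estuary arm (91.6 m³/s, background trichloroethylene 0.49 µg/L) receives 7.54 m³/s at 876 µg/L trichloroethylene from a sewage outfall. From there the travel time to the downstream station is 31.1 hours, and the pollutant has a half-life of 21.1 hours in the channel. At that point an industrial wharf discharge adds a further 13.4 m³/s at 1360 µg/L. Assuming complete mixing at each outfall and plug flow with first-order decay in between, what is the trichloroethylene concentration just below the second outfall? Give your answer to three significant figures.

183 µg/L

After mixing, C = (91.60·0.4900 + 7.540·876.0) / 99.14 = 6650/99.14 = 67.08 µg/L; combined flow 99.14 m³/s.
Half-life 21.1 h → k = ln 2 / 21.1 = 0.03285 h⁻¹ = 0.7884 d⁻¹.
First-order decay: C = 67.08·exp(−k·t) = 67.08·0.3600 = 24.15 µg/L.
At the second outfall, C = (99.14·24.15 + 13.40·1360) / (99.14 + 13.40) = 183.2 µg/L.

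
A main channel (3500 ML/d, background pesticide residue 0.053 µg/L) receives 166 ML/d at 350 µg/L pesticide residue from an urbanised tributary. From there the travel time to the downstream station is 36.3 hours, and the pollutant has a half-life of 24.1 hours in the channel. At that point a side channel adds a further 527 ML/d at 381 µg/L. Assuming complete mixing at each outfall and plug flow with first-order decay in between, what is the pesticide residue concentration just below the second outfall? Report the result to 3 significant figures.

After mixing, C = (3500·0.05300 + 166.0·350.0) / 3666 = 58290/3666 = 15.90 µg/L; combined flow 3666 ML/d.
Half-life 24.1 h → k = ln 2 / 24.1 = 0.02876 h⁻¹ = 0.6903 d⁻¹.
After decay, C = 15.90 × e^(−kt) = 15.90 × 0.3520 = 5.597 µg/L.
Second outfall: C = (3666·5.597 + 527.0·381.0)/4193 = 52.78 µg/L.

52.8 µg/L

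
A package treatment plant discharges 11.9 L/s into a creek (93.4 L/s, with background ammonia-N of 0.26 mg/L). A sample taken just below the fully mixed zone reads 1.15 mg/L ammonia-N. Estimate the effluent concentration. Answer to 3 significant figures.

8.14 mg/L

Mass balance: 93.40·0.2600 + 11.90·Cₑ = 105.3·1.150
→ Cₑ = (105.3·1.150 − 93.40·0.2600) / 11.90 = 8.135 mg/L.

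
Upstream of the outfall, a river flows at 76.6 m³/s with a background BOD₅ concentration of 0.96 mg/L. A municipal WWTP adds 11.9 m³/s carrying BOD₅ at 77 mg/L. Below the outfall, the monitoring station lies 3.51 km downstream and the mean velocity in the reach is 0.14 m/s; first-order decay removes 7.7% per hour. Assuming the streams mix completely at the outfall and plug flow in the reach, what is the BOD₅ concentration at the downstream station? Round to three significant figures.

6.40 mg/L

Mixed concentration C = ΣQC/ΣQ = (76.60·0.9600 + 11.90·77.00) / 88.50 = 989.8/88.50 = 11.18 mg/L.
Travel time t = 3.51·1000 / 0.14 = 25070 s = 6.964 h.
7.7%/h lost → k = −ln(1 − 0.077) = 0.08013 h⁻¹.
Decay over the reach: 11.18·exp(−kt) = 11.18·0.5723 = 6.401 mg/L.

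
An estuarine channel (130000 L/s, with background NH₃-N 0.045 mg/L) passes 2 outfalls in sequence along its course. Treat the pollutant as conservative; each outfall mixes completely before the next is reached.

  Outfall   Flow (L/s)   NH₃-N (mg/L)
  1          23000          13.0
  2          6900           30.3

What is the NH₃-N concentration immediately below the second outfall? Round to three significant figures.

3.21 mg/L

Outfall 1: combined Q = 153000 L/s; C = (130000·0.04500 + 23000·13.00)/153000 = 1.992 mg/L.
Outfall 2: combined Q = 159900 L/s; C = (153000·1.992 + 6900·30.30)/159900 = 3.214 mg/L.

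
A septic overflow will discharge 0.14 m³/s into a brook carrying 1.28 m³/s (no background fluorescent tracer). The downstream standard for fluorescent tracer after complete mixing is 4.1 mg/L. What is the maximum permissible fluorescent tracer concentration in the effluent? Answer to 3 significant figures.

At the limit, (Qr·Cr + Qe·Cₑ)/(Qr + Qe) = 4.1:
Cₑ = (1.420·4.1 − 1.280·0) / 0.1400 = 41.59 mg/L.

41.6 mg/L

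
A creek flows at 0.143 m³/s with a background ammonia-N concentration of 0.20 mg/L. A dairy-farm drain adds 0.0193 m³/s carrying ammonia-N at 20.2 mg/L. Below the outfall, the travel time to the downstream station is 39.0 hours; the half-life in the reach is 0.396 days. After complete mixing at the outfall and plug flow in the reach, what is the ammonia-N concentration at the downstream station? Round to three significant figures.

0.150 mg/L

After mixing, C = (0.1430·0.2000 + 0.01930·20.20) / 0.1623 = 0.4185/0.1623 = 2.578 mg/L.
Half-life 0.396 d → k = ln 2 / 0.396 = 1.750 d⁻¹.
First-order decay: C = 2.578·exp(−k·t) = 2.578·0.05817 = 0.1500 mg/L.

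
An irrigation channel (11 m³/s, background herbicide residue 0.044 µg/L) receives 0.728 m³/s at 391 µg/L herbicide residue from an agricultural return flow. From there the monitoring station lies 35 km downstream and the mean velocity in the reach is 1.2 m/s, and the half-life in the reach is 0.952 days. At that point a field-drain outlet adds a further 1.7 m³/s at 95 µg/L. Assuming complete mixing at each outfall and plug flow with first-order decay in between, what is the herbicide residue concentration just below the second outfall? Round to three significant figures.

Conservation of mass: C = (11.00·0.04400 + 0.7280·391.0) / 11.73 = 285.1/11.73 = 24.31 µg/L; combined flow 11.73 m³/s.
Travel time t = 35·1000 / 1.2 = 29170 s = 8.102 h.
Half-life 0.952 d → k = ln 2 / 0.952 = 0.7281 d⁻¹.
Decay over the reach: 24.31·exp(−kt) = 24.31·0.7821 = 19.01 µg/L.
At the second outfall, C = (11.73·19.01 + 1.700·95.00) / (11.73 + 1.700) = 28.63 µg/L.

28.6 µg/L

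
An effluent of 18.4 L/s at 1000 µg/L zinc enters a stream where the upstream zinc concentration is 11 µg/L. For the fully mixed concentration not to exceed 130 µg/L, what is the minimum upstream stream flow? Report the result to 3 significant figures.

135 L/s

Set C_mix = 130: (Q·11.00 + 18.40·1000) / (Q + 18.40) = 130
→ Q = 18.40·(1000 − 130)/(130 − 11.00) = 134.5 L/s.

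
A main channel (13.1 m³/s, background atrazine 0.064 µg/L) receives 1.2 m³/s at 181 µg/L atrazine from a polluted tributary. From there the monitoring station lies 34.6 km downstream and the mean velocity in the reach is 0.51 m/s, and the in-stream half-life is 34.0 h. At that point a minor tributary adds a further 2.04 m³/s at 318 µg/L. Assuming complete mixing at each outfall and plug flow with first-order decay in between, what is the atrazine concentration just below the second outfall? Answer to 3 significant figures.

48.8 µg/L

Mass balance: C = (13.10·0.06400 + 1.200·181.0) / 14.30 = 218.0/14.30 = 15.25 µg/L; combined flow 14.30 m³/s.
Travel time t = 34.6·1000 / 0.51 = 67840 s = 18.85 h.
Half-life 34.0 h → k = ln 2 / 34.0 = 0.02039 h⁻¹ = 0.4893 d⁻¹.
Applying C = C₀e^(−kt): 15.25 × 0.6810 = 10.38 µg/L.
Second outfall: C = (14.30·10.38 + 2.040·318.0)/16.34 = 48.79 µg/L.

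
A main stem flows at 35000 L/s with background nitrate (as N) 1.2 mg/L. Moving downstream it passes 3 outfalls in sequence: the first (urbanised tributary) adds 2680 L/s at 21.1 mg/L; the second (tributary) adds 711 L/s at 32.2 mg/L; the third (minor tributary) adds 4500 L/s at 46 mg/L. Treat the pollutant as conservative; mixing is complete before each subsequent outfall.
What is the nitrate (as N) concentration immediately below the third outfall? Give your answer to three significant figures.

7.66 mg/L

After outfall 1: Q = 35000 + 2680 = 37680 L/s; C = (35000·1.200 + 2680·21.10)/37680 = 2.615 mg/L.
After outfall 2: Q = 37680 + 711.0 = 38390 L/s; C = (37680·2.615 + 711.0·32.20)/38390 = 3.163 mg/L.
After outfall 3: Q = 38390 + 4500 = 42890 L/s; C = (38390·3.163 + 4500·46.00)/42890 = 7.658 mg/L.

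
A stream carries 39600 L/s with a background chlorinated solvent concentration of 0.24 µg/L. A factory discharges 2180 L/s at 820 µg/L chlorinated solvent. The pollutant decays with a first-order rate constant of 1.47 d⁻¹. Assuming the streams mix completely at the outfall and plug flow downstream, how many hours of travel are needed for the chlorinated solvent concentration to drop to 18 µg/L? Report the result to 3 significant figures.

Conservation of mass: C = (39600·0.2400 + 2180·820.0) / 41780 = 1797000/41780 = 43.01 µg/L.
43.01·exp(−k·t) = 18 → t = ln(43.01/18)/k = 51200 s = 14.22 h.

14.2 h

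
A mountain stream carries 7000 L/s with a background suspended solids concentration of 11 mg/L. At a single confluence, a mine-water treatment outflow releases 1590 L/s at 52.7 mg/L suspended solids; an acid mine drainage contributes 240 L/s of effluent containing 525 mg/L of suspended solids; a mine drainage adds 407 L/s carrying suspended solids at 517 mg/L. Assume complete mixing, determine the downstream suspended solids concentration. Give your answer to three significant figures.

53.8 mg/L

Mixed concentration C = ΣQC/ΣQ = (7000·11.00 + 1590·52.70 + 240.0·525.0 + 407.0·517.0) / 9237 = 497200/9237 = 53.83 mg/L.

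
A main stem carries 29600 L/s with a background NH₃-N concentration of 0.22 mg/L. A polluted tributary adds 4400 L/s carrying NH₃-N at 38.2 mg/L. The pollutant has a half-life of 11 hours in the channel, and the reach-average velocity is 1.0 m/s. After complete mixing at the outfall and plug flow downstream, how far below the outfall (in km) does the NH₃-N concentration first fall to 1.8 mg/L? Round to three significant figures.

59.9 km

After mixing, C = (29600·0.2200 + 4400·38.20) / 34000 = 174600/34000 = 5.135 mg/L.
Half-life 11 h → k = ln 2 / 11 = 0.06301 h⁻¹ = 1.512 d⁻¹.
Set 5.135·exp(−k·t) = 1.8 → t = ln(5.135/1.8)/k = 59890 s = 16.64 h.
Distance = v·t = 1.0·59890 = 59890 m = 59.89 km.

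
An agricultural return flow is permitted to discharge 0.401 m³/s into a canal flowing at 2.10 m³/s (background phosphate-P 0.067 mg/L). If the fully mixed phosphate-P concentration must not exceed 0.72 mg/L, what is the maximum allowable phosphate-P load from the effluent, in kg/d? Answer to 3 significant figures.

143 kg/d

Mass balance at the limit: 2.100·0.06700 + 0.4010·Cₑ = 2.501·0.72 → Cₑ = 4.140 mg/L.
Load = 0.4010 m³/s × 4.140 g/m³ × 86 400 s/d = 143.4 kg/d.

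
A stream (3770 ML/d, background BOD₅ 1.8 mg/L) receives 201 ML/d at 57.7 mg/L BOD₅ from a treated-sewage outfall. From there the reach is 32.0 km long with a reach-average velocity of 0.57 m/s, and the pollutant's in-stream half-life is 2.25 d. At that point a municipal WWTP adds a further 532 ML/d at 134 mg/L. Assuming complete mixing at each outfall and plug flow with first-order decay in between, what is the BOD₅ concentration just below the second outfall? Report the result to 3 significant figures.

19.2 mg/L

Mass balance: C = (3770·1.800 + 201.0·57.70) / 3971 = 18380/3971 = 4.629 mg/L; combined flow 3971 ML/d.
Travel time t = 32.0·1000 / 0.57 = 56140 s = 15.59 h.
Half-life 2.25 d → k = ln 2 / 2.25 = 0.3081 d⁻¹.
Decay over the reach: 4.629·exp(−kt) = 4.629·0.8186 = 3.790 mg/L.
Second outfall: C = (3971·3.790 + 532.0·134.0)/4503 = 19.17 mg/L.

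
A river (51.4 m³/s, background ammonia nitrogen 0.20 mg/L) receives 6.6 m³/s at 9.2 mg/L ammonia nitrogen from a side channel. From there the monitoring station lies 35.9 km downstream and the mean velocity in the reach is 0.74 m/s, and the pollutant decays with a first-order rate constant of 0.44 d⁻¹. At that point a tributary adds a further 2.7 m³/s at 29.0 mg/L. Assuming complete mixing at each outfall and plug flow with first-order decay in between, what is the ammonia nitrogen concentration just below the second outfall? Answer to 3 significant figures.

Conservation of mass: C = (51.40·0.2000 + 6.600·9.200) / 58.00 = 71.00/58.00 = 1.224 mg/L; combined flow 58.00 m³/s.
Travel time t = 35.9·1000 / 0.74 = 48510 s = 13.48 h.
Applying C = C₀e^(−kt): 1.224 × 0.7811 = 0.9562 mg/L.
Second outfall: C = (58.00·0.9562 + 2.700·29.00)/60.70 = 2.204 mg/L.

2.20 mg/L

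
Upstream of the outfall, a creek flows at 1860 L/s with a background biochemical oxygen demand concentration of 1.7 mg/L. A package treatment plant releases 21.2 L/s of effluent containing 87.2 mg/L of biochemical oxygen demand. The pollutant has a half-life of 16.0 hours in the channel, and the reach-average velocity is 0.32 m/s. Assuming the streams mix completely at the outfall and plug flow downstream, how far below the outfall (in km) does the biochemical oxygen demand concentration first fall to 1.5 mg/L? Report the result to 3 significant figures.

15.3 km

Flow-weighted average: C = (1860·1.700 + 21.20·87.20) / 1881 = 5011/1881 = 2.664 mg/L.
Half-life 16.0 h → k = ln 2 / 16.0 = 0.04332 h⁻¹ = 1.040 d⁻¹.
Set 2.664·exp(−k·t) = 1.5 → t = ln(2.664/1.5)/k = 47710 s = 13.25 h.
Distance = v·t = 0.32·47710 = 15270 m = 15.27 km.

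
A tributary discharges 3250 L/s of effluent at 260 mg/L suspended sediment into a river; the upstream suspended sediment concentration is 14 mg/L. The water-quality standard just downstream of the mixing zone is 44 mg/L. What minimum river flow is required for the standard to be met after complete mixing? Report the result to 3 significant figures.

23400 L/s

Set C_mix = 44: (Q·14.00 + 3250·260.0) / (Q + 3250) = 44
→ Q = 3250·(260.0 − 44)/(44 − 14.00) = 23400 L/s.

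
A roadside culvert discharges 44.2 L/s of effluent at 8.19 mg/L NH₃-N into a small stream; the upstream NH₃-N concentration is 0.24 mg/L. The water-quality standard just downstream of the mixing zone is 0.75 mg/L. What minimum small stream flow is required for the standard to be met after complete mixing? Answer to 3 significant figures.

645 L/s

Set C_mix = 0.75: (Q·0.2400 + 44.20·8.190) / (Q + 44.20) = 0.75
→ Q = 44.20·(8.190 − 0.75)/(0.75 − 0.2400) = 644.8 L/s.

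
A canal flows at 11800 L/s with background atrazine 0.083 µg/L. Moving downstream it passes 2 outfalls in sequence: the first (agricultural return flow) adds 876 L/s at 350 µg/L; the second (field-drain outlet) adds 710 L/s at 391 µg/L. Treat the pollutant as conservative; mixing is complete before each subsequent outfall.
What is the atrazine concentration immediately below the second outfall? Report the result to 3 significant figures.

43.7 µg/L

Below outfall 1: Q → 12680 L/s, C = (11800·0.08300 + 876.0·350.0)/12680 = 24.26 µg/L.
Below outfall 2: Q → 13390 L/s, C = (12680·24.26 + 710.0·391.0)/13390 = 43.72 µg/L.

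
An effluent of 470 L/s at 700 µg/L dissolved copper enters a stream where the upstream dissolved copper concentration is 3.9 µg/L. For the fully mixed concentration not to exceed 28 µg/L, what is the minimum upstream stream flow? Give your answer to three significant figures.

13100 L/s

Set C_mix = 28: (Q·3.900 + 470.0·700.0) / (Q + 470.0) = 28
→ Q = 470.0·(700.0 − 28)/(28 − 3.900) = 13110 L/s.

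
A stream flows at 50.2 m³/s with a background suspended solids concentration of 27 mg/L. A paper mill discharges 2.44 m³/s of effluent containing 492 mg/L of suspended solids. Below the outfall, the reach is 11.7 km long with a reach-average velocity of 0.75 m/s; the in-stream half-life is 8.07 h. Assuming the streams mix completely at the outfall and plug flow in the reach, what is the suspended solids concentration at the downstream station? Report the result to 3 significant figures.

Mixed concentration C = ΣQC/ΣQ = (50.20·27.00 + 2.440·492.0) / 52.64 = 2556/52.64 = 48.55 mg/L.
Travel time t = 11.7·1000 / 0.75 = 15600 s = 4.333 h.
Half-life 8.07 h → k = ln 2 / 8.07 = 0.08589 h⁻¹ = 2.061 d⁻¹.
Decay over the reach: 48.55·exp(−kt) = 48.55·0.6892 = 33.46 mg/L.

33.5 mg/L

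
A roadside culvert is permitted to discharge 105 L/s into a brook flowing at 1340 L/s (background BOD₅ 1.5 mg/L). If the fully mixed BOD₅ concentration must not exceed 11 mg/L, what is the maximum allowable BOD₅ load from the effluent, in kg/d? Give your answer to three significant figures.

Mass balance at the limit: 1340·1.500 + 105.0·Cₑ = 1445·11 → Cₑ = 132.2 mg/L.
105.0 L/s = 0.1050 m³/s. Load = 0.1050 m³/s × 132.2 g/m³ × 86 400 s/d = 1200 kg/d.

1200 kg/d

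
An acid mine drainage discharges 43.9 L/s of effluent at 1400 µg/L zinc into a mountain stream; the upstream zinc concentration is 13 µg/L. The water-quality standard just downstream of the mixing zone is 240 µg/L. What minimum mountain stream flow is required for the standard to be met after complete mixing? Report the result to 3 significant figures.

Set C_mix = 240: (Q·13.00 + 43.90·1400) / (Q + 43.90) = 240
→ Q = 43.90·(1400 − 240)/(240 − 13.00) = 224.3 L/s.

224 L/s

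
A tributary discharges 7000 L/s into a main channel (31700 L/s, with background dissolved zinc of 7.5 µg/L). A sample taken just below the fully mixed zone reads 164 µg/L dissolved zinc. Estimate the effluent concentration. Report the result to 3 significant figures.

873 µg/L

Mass balance: 31700·7.500 + 7000·Cₑ = 38700·164.0
→ Cₑ = (38700·164.0 − 31700·7.500) / 7000 = 872.7 µg/L.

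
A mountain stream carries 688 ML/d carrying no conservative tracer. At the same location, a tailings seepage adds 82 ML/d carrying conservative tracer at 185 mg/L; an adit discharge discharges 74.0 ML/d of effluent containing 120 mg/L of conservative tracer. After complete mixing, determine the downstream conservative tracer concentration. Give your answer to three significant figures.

After mixing, C = (688.0·0 + 82.00·185.0 + 74.00·120.0) / 844.0 = 24050/844.0 = 28.50 mg/L.

28.5 mg/L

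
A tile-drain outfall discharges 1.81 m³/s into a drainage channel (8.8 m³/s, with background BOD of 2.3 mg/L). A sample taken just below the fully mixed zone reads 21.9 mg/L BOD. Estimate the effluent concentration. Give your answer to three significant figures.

117 mg/L

Mass balance: 8.800·2.300 + 1.810·Cₑ = 10.61·21.90
→ Cₑ = (10.61·21.90 − 8.800·2.300) / 1.810 = 117.2 mg/L.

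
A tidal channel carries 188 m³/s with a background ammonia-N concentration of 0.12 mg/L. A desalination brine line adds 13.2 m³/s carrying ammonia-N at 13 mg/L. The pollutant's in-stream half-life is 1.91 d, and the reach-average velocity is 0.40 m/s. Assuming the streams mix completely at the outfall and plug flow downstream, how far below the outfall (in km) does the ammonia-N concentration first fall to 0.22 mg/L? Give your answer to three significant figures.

Conservation of mass: C = (188.0·0.1200 + 13.20·13.00) / 201.2 = 194.2/201.2 = 0.9650 mg/L.
Half-life 1.91 d → k = ln 2 / 1.91 = 0.3629 d⁻¹.
Set 0.9650·exp(−k·t) = 0.22 → t = ln(0.9650/0.22)/k = 352000 s = 97.78 h.
Distance = v·t = 0.40·352000 = 140800 m = 140.8 km.

141 km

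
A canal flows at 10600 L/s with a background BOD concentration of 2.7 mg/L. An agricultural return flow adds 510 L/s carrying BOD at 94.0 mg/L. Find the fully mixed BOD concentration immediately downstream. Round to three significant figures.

6.89 mg/L

After mixing, C = (10600·2.700 + 510.0·94.00) / 11110 = 76560/11110 = 6.891 mg/L.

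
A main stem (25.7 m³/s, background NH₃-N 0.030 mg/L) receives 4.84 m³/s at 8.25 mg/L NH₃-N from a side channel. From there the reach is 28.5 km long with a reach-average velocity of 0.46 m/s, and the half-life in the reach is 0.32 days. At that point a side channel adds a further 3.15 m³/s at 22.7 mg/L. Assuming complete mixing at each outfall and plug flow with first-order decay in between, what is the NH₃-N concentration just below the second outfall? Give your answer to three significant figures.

2.38 mg/L

Mixed concentration C = ΣQC/ΣQ = (25.70·0.03000 + 4.840·8.250) / 30.54 = 40.70/30.54 = 1.333 mg/L; combined flow 30.54 m³/s.
Travel time t = 28.5·1000 / 0.46 = 61960 s = 17.21 h.
Half-life 0.32 d → k = ln 2 / 0.32 = 2.166 d⁻¹.
Decay over the reach: 1.333·exp(−kt) = 1.333·0.2116 = 0.2819 mg/L.
Second outfall: C = (30.54·0.2819 + 3.150·22.70)/33.69 = 2.378 mg/L.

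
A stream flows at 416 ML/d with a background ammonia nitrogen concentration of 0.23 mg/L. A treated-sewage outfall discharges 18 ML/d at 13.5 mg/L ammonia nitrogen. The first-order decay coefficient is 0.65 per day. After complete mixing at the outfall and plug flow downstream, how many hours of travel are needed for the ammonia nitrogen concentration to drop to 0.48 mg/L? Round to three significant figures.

17.9 h

Mass balance: C = (416.0·0.2300 + 18.00·13.50) / 434.0 = 338.7/434.0 = 0.7804 mg/L.
0.7804·exp(−k·t) = 0.48 → t = ln(0.7804/0.48)/k = 64600 s = 17.94 h.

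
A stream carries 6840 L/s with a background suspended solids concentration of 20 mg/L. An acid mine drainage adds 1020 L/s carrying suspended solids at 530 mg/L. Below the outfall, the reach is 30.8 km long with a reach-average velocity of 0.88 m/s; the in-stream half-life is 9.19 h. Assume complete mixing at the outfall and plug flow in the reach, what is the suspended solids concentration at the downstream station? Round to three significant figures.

41.4 mg/L

Mixed concentration C = ΣQC/ΣQ = (6840·20.00 + 1020·530.0) / 7860 = 677400/7860 = 86.18 mg/L.
Travel time t = 30.8·1000 / 0.88 = 35000 s = 9.722 h.
Half-life 9.19 h → k = ln 2 / 9.19 = 0.07542 h⁻¹ = 1.810 d⁻¹.
After decay, C = 86.18 × e^(−kt) = 86.18 × 0.4803 = 41.40 mg/L.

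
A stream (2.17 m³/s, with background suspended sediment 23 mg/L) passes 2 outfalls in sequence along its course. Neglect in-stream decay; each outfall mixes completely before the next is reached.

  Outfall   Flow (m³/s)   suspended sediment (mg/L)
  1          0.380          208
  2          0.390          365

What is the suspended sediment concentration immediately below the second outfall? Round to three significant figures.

92.3 mg/L

After outfall 1: Q = 2.170 + 0.3800 = 2.550 m³/s; C = (2.170·23.00 + 0.3800·208.0)/2.550 = 50.57 mg/L.
After outfall 2: Q = 2.550 + 0.3900 = 2.940 m³/s; C = (2.550·50.57 + 0.3900·365.0)/2.940 = 92.28 mg/L.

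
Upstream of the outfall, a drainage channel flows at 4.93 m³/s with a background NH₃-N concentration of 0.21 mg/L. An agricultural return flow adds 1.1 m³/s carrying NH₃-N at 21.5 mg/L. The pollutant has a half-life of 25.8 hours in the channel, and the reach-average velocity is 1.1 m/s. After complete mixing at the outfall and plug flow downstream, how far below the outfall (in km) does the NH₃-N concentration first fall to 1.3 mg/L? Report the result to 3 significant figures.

169 km

Conservation of mass: C = (4.930·0.2100 + 1.100·21.50) / 6.030 = 24.69/6.030 = 4.094 mg/L.
Half-life 25.8 h → k = ln 2 / 25.8 = 0.02687 h⁻¹ = 0.6448 d⁻¹.
Set 4.094·exp(−k·t) = 1.3 → t = ln(4.094/1.3)/k = 153700 s = 42.70 h.
Distance = v·t = 1.1·153700 = 169100 m = 169.1 km.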